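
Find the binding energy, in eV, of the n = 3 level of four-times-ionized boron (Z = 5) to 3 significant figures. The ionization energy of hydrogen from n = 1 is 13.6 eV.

37.8 eV

E_n = −13.6 Z²/n² = −340.0/n² eV for Z = 5.
E_3 = −340.0/9 = −37.8 eV, so ionization (to E = 0) requires 37.8 eV.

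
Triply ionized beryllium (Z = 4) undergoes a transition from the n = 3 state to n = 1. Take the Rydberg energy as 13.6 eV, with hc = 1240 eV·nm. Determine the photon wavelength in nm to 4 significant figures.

For Z = 4 the level energies scale as Z², so the effective Rydberg energy is 13.6 × 16 = 217.6 eV.
ΔE = 217.6 × (1/1² − 1/3²) = 217.6 × 0.8889 = 193.4 eV.
λ = hc/ΔE = 1240 / 193.4 = 6.411 nm.

6.411 nm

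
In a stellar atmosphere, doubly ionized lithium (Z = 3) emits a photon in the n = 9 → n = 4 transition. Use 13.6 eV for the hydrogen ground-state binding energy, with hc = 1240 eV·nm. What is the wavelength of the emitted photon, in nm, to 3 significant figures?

For Z = 3 the level energies scale as Z², so the effective Rydberg energy is 13.6 × 9 = 122.4 eV.
ΔE = 122.4 × (1/4² − 1/9²) = 122.4 × 0.05015 = 6.139 eV.
λ = hc/ΔE = 1240 / 6.139 = 202 nm.

202 nm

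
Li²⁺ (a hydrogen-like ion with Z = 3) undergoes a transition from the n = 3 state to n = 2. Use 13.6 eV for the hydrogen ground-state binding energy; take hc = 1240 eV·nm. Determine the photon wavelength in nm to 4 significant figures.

72.94 nm

For Z = 3 the level energies scale as Z², so the effective Rydberg energy is 13.6 × 9 = 122.4 eV.
ΔE = 122.4 × (1/2² − 1/3²) = 122.4 × 0.1389 = 17.00 eV.
λ = hc/ΔE = 1240 / 17.00 = 72.94 nm.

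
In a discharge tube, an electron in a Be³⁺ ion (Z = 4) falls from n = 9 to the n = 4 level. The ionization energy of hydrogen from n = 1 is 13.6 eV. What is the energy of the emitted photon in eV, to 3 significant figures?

The Bohr energies scale as Z², so for Z = 4: E_n = −217.6/n² eV.
E_9 = −217.6/81 = −2.686 eV and E_4 = −217.6/16 = −13.60 eV.
The photon energy is |E_9 − E_4| = 10.9 eV.

10.9 eV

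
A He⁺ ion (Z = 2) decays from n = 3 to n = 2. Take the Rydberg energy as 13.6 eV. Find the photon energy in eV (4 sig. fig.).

7.556 eV

The Bohr energies scale as Z², so for Z = 2: E_n = −54.40/n² eV.
E_3 = −54.40/9 = −6.044 eV and E_2 = −54.40/4 = −13.60 eV.
The photon energy is |E_3 − E_2| = 7.556 eV.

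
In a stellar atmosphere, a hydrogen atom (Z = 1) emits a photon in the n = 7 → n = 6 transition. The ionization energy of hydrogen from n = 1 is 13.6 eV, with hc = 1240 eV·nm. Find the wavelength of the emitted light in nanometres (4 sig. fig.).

ΔE = 13.60 × (1/6² − 1/7²) = 13.60 × 0.007370 = 0.1002 eV.
λ = hc/ΔE = 1240 / 0.1002 = 12370 nm.

12370 nm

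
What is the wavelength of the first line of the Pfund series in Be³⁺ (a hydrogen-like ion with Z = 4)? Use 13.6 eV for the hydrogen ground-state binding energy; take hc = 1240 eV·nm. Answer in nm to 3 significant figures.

The Pfund series terminates on n_f = 5; the first line has n_i = 5+1 = 6.
ΔE = 217.6 × (1/5² − 1/6²) = 2.660 eV.
λ = 1240 / 2.660 = 466 nm.

466 nm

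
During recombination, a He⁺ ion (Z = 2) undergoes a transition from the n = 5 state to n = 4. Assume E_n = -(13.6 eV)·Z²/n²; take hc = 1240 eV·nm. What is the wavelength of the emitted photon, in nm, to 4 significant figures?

For Z = 2 the level energies scale as Z², so the effective Rydberg energy is 13.6 × 4 = 54.40 eV.
ΔE = 54.40 × (1/4² − 1/5²) = 54.40 × 0.02250 = 1.224 eV.
λ = hc/ΔE = 1240 / 1.224 = 1013 nm.

1013 nm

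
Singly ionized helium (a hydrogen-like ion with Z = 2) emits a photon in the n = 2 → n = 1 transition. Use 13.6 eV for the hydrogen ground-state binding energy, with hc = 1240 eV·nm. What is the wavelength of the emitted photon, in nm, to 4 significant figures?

For Z = 2 the level energies scale as Z², so the effective Rydberg energy is 13.6 × 4 = 54.40 eV.
ΔE = 54.40 × (1/1² − 1/2²) = 54.40 × 0.7500 = 40.80 eV.
λ = hc/ΔE = 1240 / 40.80 = 30.39 nm.

30.39 nm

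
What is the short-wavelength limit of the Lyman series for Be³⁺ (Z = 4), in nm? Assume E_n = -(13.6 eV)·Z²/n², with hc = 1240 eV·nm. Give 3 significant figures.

The Lyman series has lower level n_f = 1; the series limit corresponds to n_i → ∞.
ΔE_max = 13.6 × 16 / 1² = 217.6 eV.
λ_min = 1240 / 217.6 = 5.70 nm.

5.70 nm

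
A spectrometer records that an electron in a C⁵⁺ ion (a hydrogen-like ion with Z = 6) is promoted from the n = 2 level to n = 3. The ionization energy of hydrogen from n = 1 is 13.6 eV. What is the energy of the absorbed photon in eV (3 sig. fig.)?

68.0 eV

The Bohr energies scale as Z², so for Z = 6: E_n = −489.6/n² eV.
E_3 = −489.6/9 = −54.40 eV and E_2 = −489.6/4 = −122.4 eV.
The photon energy is |E_3 − E_2| = 68.0 eV.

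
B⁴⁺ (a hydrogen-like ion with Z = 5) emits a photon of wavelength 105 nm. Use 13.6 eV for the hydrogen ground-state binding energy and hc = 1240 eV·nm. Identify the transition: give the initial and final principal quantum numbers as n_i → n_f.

n_i = 6, n_f = 4

The photon energy is ΔE = hc/λ = 1240 / 105 = 11.81 eV.
With Z = 5, ΔE = 340.0 × (1/n_f² − 1/n_i²), so 1/n_f² − 1/n_i² = 0.03473.
Trying n_f = 4 gives 1/n_i² = 0.02777, i.e. n_i ≈ 6; this pair matches.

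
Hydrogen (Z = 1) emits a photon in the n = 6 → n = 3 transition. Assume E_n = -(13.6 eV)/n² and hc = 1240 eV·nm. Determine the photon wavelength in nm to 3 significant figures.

1090 nm

ΔE = 13.60 × (1/3² − 1/6²) = 13.60 × 0.08333 = 1.133 eV.
λ = hc/ΔE = 1240 / 1.133 = 1090 nm.
This line belongs to the Paschen series.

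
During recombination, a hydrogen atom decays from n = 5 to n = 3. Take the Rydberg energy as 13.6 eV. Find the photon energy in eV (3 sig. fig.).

0.967 eV

E_5 = −13.60/25 = −0.5440 eV and E_3 = −13.60/9 = −1.511 eV.
The photon energy is |E_5 − E_3| = 0.967 eV.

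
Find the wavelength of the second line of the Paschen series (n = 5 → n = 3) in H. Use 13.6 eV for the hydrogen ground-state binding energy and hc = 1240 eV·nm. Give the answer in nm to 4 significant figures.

1282 nm

The Paschen series terminates on n_f = 3; the second line has n_i = 3+2 = 5.
ΔE = 13.60 × (1/3² − 1/5²) = 0.9671 eV.
λ = 1240 / 0.9671 = 1282 nm.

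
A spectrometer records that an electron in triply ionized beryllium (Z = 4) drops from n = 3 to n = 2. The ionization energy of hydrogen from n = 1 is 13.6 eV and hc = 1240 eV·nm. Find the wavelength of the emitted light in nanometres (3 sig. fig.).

41.0 nm

For Z = 4 the level energies scale as Z², so the effective Rydberg energy is 13.6 × 16 = 217.6 eV.
ΔE = 217.6 × (1/2² − 1/3²) = 217.6 × 0.1389 = 30.22 eV.
λ = hc/ΔE = 1240 / 30.22 = 41.0 nm.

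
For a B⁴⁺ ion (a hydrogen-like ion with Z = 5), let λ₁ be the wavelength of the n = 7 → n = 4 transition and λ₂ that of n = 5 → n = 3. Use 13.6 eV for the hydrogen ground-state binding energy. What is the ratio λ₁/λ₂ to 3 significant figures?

1.69

λ ∝ 1/ΔE ∝ 1/(1/n_f² − 1/n_i²), and the Z² and hc factors cancel in the ratio.
λ₁/λ₂ = (1/3² − 1/5²)/(1/4² − 1/7²) = 0.07111/0.04209 = 1.69.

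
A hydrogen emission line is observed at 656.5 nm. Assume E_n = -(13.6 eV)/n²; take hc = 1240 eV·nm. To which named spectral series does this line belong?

Balmer

ΔE = 1240/656.5 = 1.889 eV.
This matches 13.6 × (1/2² − 1/3²), so n_f = 2: the Balmer series.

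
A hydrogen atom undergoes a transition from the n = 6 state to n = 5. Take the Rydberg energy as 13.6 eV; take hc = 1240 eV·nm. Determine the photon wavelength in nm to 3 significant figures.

ΔE = 13.60 × (1/5² − 1/6²) = 13.60 × 0.01222 = 0.1662 eV.
λ = hc/ΔE = 1240 / 0.1662 = 7460 nm.
This line belongs to the Pfund series.

7460 nm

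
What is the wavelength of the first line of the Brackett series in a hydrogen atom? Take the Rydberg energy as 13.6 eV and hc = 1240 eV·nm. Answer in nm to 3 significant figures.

4050 nm

The Brackett series terminates on n_f = 4; the first line has n_i = 4+1 = 5.
ΔE = 13.60 × (1/4² − 1/5²) = 0.3060 eV.
λ = 1240 / 0.3060 = 4050 nm.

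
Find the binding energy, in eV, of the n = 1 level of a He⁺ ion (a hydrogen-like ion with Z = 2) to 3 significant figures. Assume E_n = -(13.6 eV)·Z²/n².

E_n = −13.6 Z²/n² = −54.40/n² eV for Z = 2.
E_1 = −54.40/1 = −54.4 eV, so ionization (to E = 0) requires 54.4 eV.

54.4 eV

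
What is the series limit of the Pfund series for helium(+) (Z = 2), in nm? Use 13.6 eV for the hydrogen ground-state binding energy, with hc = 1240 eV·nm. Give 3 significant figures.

570 nm

The Pfund series has lower level n_f = 5; the series limit corresponds to n_i → ∞.
ΔE_max = 13.6 × 4 / 5² = 2.176 eV.
λ_min = 1240 / 2.176 = 570 nm.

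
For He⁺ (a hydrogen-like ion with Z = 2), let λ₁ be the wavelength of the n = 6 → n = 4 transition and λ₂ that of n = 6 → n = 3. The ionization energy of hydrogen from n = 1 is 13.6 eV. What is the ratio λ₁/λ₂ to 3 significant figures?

λ ∝ 1/ΔE ∝ 1/(1/n_f² − 1/n_i²), and the Z² and hc factors cancel in the ratio.
λ₁/λ₂ = (1/3² − 1/6²)/(1/4² − 1/6²) = 0.08333/0.03472 = 2.40.

2.40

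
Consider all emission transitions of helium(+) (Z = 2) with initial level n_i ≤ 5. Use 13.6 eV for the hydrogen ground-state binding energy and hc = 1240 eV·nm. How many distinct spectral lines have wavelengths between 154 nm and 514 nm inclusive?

Enumerate all n_i → n_f pairs with 1 ≤ n_f < n_i ≤ 5 and compute λ = 1240 / [13.6·4·(1/n_f² − 1/n_i²)].
Lines falling in [154, 514] nm: 3→2 (164.1 nm), 5→3 (320.5 nm), 4→3 (468.9 nm).

3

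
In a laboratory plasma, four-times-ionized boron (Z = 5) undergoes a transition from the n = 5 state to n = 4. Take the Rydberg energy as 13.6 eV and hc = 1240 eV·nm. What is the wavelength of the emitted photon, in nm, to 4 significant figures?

For Z = 5 the level energies scale as Z², so the effective Rydberg energy is 13.6 × 25 = 340.0 eV.
ΔE = 340.0 × (1/4² − 1/5²) = 340.0 × 0.02250 = 7.650 eV.
λ = hc/ΔE = 1240 / 7.650 = 162.1 nm.

162.1 nm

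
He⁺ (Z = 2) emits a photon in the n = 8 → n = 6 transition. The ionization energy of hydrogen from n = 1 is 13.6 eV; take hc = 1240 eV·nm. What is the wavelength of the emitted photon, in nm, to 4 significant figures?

1876 nm

For Z = 2 the level energies scale as Z², so the effective Rydberg energy is 13.6 × 4 = 54.40 eV.
ΔE = 54.40 × (1/6² − 1/8²) = 54.40 × 0.01215 = 0.6611 eV.
λ = hc/ΔE = 1240 / 0.6611 = 1876 nm.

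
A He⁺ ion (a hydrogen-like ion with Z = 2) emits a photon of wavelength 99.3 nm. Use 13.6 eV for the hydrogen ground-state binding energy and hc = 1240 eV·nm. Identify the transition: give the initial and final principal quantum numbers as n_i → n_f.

n_i = 7, n_f = 2

The photon energy is ΔE = hc/λ = 1240 / 99.3 = 12.49 eV.
With Z = 2, ΔE = 54.40 × (1/n_f² − 1/n_i²), so 1/n_f² − 1/n_i² = 0.2295.
Trying n_f = 2 gives 1/n_i² = 0.02045, i.e. n_i ≈ 7; this pair matches.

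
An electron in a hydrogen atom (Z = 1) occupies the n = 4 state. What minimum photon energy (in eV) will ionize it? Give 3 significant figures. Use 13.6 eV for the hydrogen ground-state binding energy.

0.850 eV

E_4 = −13.60/16 = −0.850 eV, so ionization (to E = 0) requires 0.850 eV.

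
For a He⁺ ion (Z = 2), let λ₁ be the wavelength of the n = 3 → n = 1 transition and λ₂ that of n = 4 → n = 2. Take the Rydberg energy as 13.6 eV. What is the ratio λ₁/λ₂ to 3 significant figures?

0.211

λ ∝ 1/ΔE ∝ 1/(1/n_f² − 1/n_i²), and the Z² and hc factors cancel in the ratio.
λ₁/λ₂ = (1/2² − 1/4²)/(1/1² − 1/3²) = 0.1875/0.8889 = 0.211.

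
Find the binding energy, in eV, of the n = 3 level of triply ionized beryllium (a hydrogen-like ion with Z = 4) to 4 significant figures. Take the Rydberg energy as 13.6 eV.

24.18 eV

E_n = −13.6 Z²/n² = −217.6/n² eV for Z = 4.
E_3 = −217.6/9 = −24.18 eV, so ionization (to E = 0) requires 24.18 eV.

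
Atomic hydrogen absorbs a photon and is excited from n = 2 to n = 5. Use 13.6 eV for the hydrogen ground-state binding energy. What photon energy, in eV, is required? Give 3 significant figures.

2.86 eV

E_5 = −13.60/25 = −0.5440 eV and E_2 = −13.60/4 = −3.400 eV.
The photon energy is |E_5 − E_2| = 2.86 eV.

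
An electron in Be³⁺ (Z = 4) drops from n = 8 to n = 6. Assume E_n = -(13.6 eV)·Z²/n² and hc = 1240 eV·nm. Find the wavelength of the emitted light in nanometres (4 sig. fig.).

468.9 nm

For Z = 4 the level energies scale as Z², so the effective Rydberg energy is 13.6 × 16 = 217.6 eV.
ΔE = 217.6 × (1/6² − 1/8²) = 217.6 × 0.01215 = 2.644 eV.
λ = hc/ΔE = 1240 / 2.644 = 468.9 nm.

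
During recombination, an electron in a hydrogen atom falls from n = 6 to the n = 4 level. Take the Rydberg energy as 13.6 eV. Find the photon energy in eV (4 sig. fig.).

E_6 = −13.60/36 = −0.3778 eV and E_4 = −13.60/16 = −0.8500 eV.
The photon energy is |E_6 − E_4| = 0.4722 eV.

0.4722 eV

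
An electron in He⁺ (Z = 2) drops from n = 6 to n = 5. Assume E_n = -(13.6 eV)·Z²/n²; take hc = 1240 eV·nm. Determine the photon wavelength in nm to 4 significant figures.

1865 nm

For Z = 2 the level energies scale as Z², so the effective Rydberg energy is 13.6 × 4 = 54.40 eV.
ΔE = 54.40 × (1/5² − 1/6²) = 54.40 × 0.01222 = 0.6649 eV.
λ = hc/ΔE = 1240 / 0.6649 = 1865 nm.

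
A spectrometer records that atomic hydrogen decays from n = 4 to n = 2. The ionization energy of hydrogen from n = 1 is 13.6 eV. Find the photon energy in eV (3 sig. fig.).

E_4 = −13.60/16 = −0.8500 eV and E_2 = −13.60/4 = −3.400 eV.
The photon energy is |E_4 − E_2| = 2.55 eV.

2.55 eV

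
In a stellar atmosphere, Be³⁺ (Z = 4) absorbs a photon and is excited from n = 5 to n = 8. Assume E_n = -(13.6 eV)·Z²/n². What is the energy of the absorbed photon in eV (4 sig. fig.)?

5.304 eV

The Bohr energies scale as Z², so for Z = 4: E_n = −217.6/n² eV.
E_8 = −217.6/64 = −3.400 eV and E_5 = −217.6/25 = −8.704 eV.
The photon energy is |E_8 − E_5| = 5.304 eV.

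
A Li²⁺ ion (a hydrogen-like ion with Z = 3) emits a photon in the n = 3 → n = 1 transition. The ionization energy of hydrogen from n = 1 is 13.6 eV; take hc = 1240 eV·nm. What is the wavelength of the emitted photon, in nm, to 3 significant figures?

For Z = 3 the level energies scale as Z², so the effective Rydberg energy is 13.6 × 9 = 122.4 eV.
ΔE = 122.4 × (1/1² − 1/3²) = 122.4 × 0.8889 = 108.8 eV.
λ = hc/ΔE = 1240 / 108.8 = 11.4 nm.

11.4 nm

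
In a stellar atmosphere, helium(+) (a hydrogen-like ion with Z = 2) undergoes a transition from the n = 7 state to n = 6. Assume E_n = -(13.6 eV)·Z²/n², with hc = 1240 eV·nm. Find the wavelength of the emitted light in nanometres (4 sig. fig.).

For Z = 2 the level energies scale as Z², so the effective Rydberg energy is 13.6 × 4 = 54.40 eV.
ΔE = 54.40 × (1/6² − 1/7²) = 54.40 × 0.007370 = 0.4009 eV.
λ = hc/ΔE = 1240 / 0.4009 = 3093 nm.

3093 nm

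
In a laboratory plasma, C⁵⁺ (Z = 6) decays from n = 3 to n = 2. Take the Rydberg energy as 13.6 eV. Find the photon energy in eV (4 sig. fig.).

68.00 eV

The Bohr energies scale as Z², so for Z = 6: E_n = −489.6/n² eV.
E_3 = −489.6/9 = −54.40 eV and E_2 = −489.6/4 = −122.4 eV.
The photon energy is |E_3 − E_2| = 68.00 eV.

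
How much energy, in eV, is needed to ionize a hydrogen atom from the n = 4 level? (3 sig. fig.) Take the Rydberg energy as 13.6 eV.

E_4 = −13.60/16 = −0.850 eV, so ionization (to E = 0) requires 0.850 eV.

0.850 eV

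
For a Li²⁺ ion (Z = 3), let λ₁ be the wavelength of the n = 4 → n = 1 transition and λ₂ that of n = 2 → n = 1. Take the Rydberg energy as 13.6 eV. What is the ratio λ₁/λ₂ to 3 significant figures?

0.800

λ ∝ 1/ΔE ∝ 1/(1/n_f² − 1/n_i²), and the Z² and hc factors cancel in the ratio.
λ₁/λ₂ = (1/1² − 1/2²)/(1/1² − 1/4²) = 0.7500/0.9375 = 0.800.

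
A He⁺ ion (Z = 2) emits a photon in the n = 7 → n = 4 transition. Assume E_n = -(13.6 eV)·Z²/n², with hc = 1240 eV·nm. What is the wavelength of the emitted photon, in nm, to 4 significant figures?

For Z = 2 the level energies scale as Z², so the effective Rydberg energy is 13.6 × 4 = 54.40 eV.
ΔE = 54.40 × (1/4² − 1/7²) = 54.40 × 0.04209 = 2.290 eV.
λ = hc/ΔE = 1240 / 2.290 = 541.5 nm.

541.5 nm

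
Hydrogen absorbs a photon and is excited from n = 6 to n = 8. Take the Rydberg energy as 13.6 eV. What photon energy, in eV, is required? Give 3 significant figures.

0.165 eV

E_8 = −13.60/64 = −0.2125 eV and E_6 = −13.60/36 = −0.3778 eV.
The photon energy is |E_8 − E_6| = 0.165 eV.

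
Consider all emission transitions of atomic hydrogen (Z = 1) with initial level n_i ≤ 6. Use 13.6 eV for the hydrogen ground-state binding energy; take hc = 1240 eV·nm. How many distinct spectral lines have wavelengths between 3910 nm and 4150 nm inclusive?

1

Enumerate all n_i → n_f pairs with 1 ≤ n_f < n_i ≤ 6 and compute λ = 1240 / [13.6·1·(1/n_f² − 1/n_i²)].
Lines falling in [3910, 4150] nm: 5→4 (4052 nm).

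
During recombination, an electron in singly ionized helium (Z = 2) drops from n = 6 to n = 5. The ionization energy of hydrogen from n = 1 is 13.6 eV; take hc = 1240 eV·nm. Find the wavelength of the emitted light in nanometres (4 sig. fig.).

1865 nm

For Z = 2 the level energies scale as Z², so the effective Rydberg energy is 13.6 × 4 = 54.40 eV.
ΔE = 54.40 × (1/5² − 1/6²) = 54.40 × 0.01222 = 0.6649 eV.
λ = hc/ΔE = 1240 / 0.6649 = 1865 nm.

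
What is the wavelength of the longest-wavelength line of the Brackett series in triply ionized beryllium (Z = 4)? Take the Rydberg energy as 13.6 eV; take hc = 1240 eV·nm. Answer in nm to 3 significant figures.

The Brackett series terminates on n_f = 4; the first line has n_i = 4+1 = 5.
ΔE = 217.6 × (1/4² − 1/5²) = 4.896 eV.
λ = 1240 / 4.896 = 253 nm.

253 nm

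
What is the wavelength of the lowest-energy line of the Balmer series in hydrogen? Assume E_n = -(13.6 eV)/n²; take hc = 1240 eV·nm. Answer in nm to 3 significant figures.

656 nm

The Balmer series terminates on n_f = 2; the first line has n_i = 2+1 = 3.
ΔE = 13.60 × (1/2² − 1/3²) = 1.889 eV.
λ = 1240 / 1.889 = 656 nm.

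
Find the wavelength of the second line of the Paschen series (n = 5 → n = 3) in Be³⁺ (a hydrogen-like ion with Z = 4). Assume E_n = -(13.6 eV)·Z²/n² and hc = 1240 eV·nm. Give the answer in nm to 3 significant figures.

The Paschen series terminates on n_f = 3; the second line has n_i = 3+2 = 5.
ΔE = 217.6 × (1/3² − 1/5²) = 15.47 eV.
λ = 1240 / 15.47 = 80.1 nm.

80.1 nm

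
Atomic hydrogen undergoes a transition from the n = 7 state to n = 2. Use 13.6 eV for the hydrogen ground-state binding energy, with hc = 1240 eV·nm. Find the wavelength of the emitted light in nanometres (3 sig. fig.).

ΔE = 13.60 × (1/2² − 1/7²) = 13.60 × 0.2296 = 3.122 eV.
λ = hc/ΔE = 1240 / 3.122 = 397 nm.

397 nm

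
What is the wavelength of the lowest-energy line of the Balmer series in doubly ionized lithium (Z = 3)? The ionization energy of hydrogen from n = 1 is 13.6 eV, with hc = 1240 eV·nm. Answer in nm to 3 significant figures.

72.9 nm

The Balmer series terminates on n_f = 2; the first line has n_i = 2+1 = 3.
ΔE = 122.4 × (1/2² − 1/3²) = 17.00 eV.
λ = 1240 / 17.00 = 72.9 nm.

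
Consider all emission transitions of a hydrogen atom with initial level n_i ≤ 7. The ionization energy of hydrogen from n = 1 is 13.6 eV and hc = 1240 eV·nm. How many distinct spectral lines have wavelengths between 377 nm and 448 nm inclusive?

Enumerate all n_i → n_f pairs with 1 ≤ n_f < n_i ≤ 7 and compute λ = 1240 / [13.6·1·(1/n_f² − 1/n_i²)].
Lines falling in [377, 448] nm: 7→2 (397.1 nm), 6→2 (410.3 nm), 5→2 (434.2 nm).

3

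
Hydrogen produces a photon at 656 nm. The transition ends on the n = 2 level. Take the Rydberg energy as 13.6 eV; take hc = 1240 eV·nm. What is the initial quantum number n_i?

n_i = 3

The photon energy is ΔE = hc/λ = 1240 / 656 = 1.890 eV.
With Z = 1, ΔE = 13.60 × (1/n_f² − 1/n_i²), so 1/n_f² − 1/n_i² = 0.1390.
With n_f = 2: 1/n_i² = 1/4 − 0.1390 = 0.1110, so n_i ≈ 3.00.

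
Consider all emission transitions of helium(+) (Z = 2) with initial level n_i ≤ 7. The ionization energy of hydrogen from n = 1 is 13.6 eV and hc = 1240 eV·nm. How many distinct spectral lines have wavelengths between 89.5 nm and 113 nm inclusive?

3

Enumerate all n_i → n_f pairs with 1 ≤ n_f < n_i ≤ 7 and compute λ = 1240 / [13.6·4·(1/n_f² − 1/n_i²)].
Lines falling in [89.5, 113] nm: 7→2 (99.28 nm), 6→2 (102.6 nm), 5→2 (108.5 nm).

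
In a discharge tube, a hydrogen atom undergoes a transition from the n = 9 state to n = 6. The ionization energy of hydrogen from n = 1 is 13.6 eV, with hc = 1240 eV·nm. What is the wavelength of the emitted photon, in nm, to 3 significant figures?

5910 nm

ΔE = 13.60 × (1/6² − 1/9²) = 13.60 × 0.01543 = 0.2099 eV.
λ = hc/ΔE = 1240 / 0.2099 = 5910 nm.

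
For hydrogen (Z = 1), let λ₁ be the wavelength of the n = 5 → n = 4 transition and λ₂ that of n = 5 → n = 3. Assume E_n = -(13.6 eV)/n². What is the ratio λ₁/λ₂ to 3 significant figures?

λ ∝ 1/ΔE ∝ 1/(1/n_f² − 1/n_i²), and the Z² and hc factors cancel in the ratio.
λ₁/λ₂ = (1/3² − 1/5²)/(1/4² − 1/5²) = 0.07111/0.02250 = 3.16.

3.16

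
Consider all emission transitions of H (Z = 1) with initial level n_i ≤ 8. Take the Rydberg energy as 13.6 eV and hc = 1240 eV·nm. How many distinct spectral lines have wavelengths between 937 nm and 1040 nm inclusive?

2

Enumerate all n_i → n_f pairs with 1 ≤ n_f < n_i ≤ 8 and compute λ = 1240 / [13.6·1·(1/n_f² − 1/n_i²)].
Lines falling in [937, 1040] nm: 8→3 (954.9 nm), 7→3 (1005 nm).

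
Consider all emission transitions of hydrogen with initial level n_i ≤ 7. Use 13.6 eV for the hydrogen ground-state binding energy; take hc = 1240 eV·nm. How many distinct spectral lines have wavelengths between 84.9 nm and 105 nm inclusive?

Enumerate all n_i → n_f pairs with 1 ≤ n_f < n_i ≤ 7 and compute λ = 1240 / [13.6·1·(1/n_f² − 1/n_i²)].
Lines falling in [84.9, 105] nm: 7→1 (93.08 nm), 6→1 (93.78 nm), 5→1 (94.98 nm), 4→1 (97.25 nm), 3→1 (102.6 nm).

5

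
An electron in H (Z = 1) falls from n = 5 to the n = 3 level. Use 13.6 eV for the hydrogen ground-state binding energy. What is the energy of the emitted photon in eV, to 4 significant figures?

E_5 = −13.60/25 = −0.5440 eV and E_3 = −13.60/9 = −1.511 eV.
The photon energy is |E_5 − E_3| = 0.9671 eV.

0.9671 eV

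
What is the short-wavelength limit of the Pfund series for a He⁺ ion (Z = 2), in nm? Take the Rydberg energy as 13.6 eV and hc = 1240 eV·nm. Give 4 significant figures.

The Pfund series has lower level n_f = 5; the series limit corresponds to n_i → ∞.
ΔE_max = 13.6 × 4 / 5² = 2.176 eV.
λ_min = 1240 / 2.176 = 569.9 nm.

569.9 nm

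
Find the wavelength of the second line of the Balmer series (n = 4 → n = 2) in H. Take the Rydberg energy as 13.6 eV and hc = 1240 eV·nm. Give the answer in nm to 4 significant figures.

486.3 nm

The Balmer series terminates on n_f = 2; the second line has n_i = 2+2 = 4.
ΔE = 13.60 × (1/2² − 1/4²) = 2.550 eV.
λ = 1240 / 2.550 = 486.3 nm.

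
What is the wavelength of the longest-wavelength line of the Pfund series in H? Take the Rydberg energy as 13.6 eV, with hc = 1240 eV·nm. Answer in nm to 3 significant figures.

The Pfund series terminates on n_f = 5; the first line has n_i = 5+1 = 6.
ΔE = 13.60 × (1/5² − 1/6²) = 0.1662 eV.
λ = 1240 / 0.1662 = 7460 nm.

7460 nm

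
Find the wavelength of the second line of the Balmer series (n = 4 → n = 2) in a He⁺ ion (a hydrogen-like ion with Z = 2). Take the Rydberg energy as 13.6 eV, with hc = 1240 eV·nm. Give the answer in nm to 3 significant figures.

The Balmer series terminates on n_f = 2; the second line has n_i = 2+2 = 4.
ΔE = 54.40 × (1/2² − 1/4²) = 10.20 eV.
λ = 1240 / 10.20 = 122 nm.

122 nm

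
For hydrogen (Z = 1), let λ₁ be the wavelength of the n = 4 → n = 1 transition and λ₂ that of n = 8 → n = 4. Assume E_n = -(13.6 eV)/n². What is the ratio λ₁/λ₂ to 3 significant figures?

0.0500

λ ∝ 1/ΔE ∝ 1/(1/n_f² − 1/n_i²), and the Z² and hc factors cancel in the ratio.
λ₁/λ₂ = (1/4² − 1/8²)/(1/1² − 1/4²) = 0.04688/0.9375 = 0.0500.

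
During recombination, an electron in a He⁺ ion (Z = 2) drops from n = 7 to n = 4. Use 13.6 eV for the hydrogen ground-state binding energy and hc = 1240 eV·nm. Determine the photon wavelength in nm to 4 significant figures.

For Z = 2 the level energies scale as Z², so the effective Rydberg energy is 13.6 × 4 = 54.40 eV.
ΔE = 54.40 × (1/4² − 1/7²) = 54.40 × 0.04209 = 2.290 eV.
λ = hc/ΔE = 1240 / 2.290 = 541.5 nm.

541.5 nm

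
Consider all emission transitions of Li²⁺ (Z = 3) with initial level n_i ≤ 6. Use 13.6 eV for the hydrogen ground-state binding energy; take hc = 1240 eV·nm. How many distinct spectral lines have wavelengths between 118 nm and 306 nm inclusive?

4

Enumerate all n_i → n_f pairs with 1 ≤ n_f < n_i ≤ 6 and compute λ = 1240 / [13.6·9·(1/n_f² − 1/n_i²)].
Lines falling in [118, 306] nm: 6→3 (121.6 nm), 5→3 (142.5 nm), 4→3 (208.4 nm), 6→4 (291.8 nm).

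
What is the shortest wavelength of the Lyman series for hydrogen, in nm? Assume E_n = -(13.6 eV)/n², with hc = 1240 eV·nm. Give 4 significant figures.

The Lyman series has lower level n_f = 1; the series limit corresponds to n_i → ∞.
ΔE_max = 13.6 × 1 / 1² = 13.60 eV.
λ_min = 1240 / 13.60 = 91.18 nm.

91.18 nm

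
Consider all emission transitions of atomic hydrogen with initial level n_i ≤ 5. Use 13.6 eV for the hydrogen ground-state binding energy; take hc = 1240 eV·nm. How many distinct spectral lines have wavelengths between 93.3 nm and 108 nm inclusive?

Enumerate all n_i → n_f pairs with 1 ≤ n_f < n_i ≤ 5 and compute λ = 1240 / [13.6·1·(1/n_f² − 1/n_i²)].
Lines falling in [93.3, 108] nm: 5→1 (94.98 nm), 4→1 (97.25 nm), 3→1 (102.6 nm).

3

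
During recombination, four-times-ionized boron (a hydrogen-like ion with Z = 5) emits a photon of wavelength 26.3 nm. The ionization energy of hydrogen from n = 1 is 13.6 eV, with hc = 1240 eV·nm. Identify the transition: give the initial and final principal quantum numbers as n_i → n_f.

The photon energy is ΔE = hc/λ = 1240 / 26.3 = 47.15 eV.
With Z = 5, ΔE = 340.0 × (1/n_f² − 1/n_i²), so 1/n_f² − 1/n_i² = 0.1387.
Trying n_f = 2 gives 1/n_i² = 0.1113, i.e. n_i ≈ 3; this pair matches.

n_i = 3, n_f = 2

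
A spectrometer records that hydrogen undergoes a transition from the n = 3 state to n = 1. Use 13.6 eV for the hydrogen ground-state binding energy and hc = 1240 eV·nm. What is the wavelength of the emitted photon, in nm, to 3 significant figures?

103 nm

ΔE = 13.60 × (1/1² − 1/3²) = 13.60 × 0.8889 = 12.09 eV.
λ = hc/ΔE = 1240 / 12.09 = 103 nm.
This line belongs to the Lyman series.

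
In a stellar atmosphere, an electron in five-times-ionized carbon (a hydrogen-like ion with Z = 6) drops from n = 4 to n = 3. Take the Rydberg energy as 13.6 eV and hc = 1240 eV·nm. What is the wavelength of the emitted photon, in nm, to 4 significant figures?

52.10 nm

For Z = 6 the level energies scale as Z², so the effective Rydberg energy is 13.6 × 36 = 489.6 eV.
ΔE = 489.6 × (1/3² − 1/4²) = 489.6 × 0.04861 = 23.80 eV.
λ = hc/ΔE = 1240 / 23.80 = 52.10 nm.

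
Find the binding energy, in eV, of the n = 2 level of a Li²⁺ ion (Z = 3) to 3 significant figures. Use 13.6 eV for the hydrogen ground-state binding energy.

30.6 eV

E_n = −13.6 Z²/n² = −122.4/n² eV for Z = 3.
E_2 = −122.4/4 = −30.6 eV, so ionization (to E = 0) requires 30.6 eV.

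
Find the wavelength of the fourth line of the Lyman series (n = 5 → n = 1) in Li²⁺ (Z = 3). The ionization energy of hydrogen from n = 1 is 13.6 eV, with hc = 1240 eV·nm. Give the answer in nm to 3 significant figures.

10.6 nm

The Lyman series terminates on n_f = 1; the fourth line has n_i = 1+4 = 5.
ΔE = 122.4 × (1/1² − 1/5²) = 117.5 eV.
λ = 1240 / 117.5 = 10.6 nm.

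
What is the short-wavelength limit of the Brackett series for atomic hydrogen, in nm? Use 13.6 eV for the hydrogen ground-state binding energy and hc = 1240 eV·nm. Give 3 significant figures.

The Brackett series has lower level n_f = 4; the series limit corresponds to n_i → ∞.
ΔE_max = 13.6 × 1 / 4² = 0.8500 eV.
λ_min = 1240 / 0.8500 = 1460 nm.

1460 nm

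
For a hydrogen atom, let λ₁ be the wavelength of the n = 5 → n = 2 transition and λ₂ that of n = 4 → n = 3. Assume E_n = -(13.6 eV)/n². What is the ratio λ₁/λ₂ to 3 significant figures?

0.231

λ ∝ 1/ΔE ∝ 1/(1/n_f² − 1/n_i²), and the Z² and hc factors cancel in the ratio.
λ₁/λ₂ = (1/3² − 1/4²)/(1/2² − 1/5²) = 0.04861/0.2100 = 0.231.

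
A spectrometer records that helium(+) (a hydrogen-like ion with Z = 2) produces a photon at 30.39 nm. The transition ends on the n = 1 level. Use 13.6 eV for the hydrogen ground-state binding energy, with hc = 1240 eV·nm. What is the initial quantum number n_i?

The photon energy is ΔE = hc/λ = 1240 / 30.39 = 40.80 eV.
With Z = 2, ΔE = 54.40 × (1/n_f² − 1/n_i²), so 1/n_f² − 1/n_i² = 0.7501.
With n_f = 1: 1/n_i² = 1/1 − 0.7501 = 0.2499, so n_i ≈ 2.00.

n_i = 2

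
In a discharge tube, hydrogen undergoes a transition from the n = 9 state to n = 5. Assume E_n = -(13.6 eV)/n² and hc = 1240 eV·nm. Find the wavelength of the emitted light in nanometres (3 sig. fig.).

3300 nm

ΔE = 13.60 × (1/5² − 1/9²) = 13.60 × 0.02765 = 0.3761 eV.
λ = hc/ΔE = 1240 / 0.3761 = 3300 nm.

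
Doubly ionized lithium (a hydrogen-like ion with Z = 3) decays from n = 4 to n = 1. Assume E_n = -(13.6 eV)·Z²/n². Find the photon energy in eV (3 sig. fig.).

115 eV

The Bohr energies scale as Z², so for Z = 3: E_n = −122.4/n² eV.
E_4 = −122.4/16 = −7.650 eV and E_1 = −122.4/1 = −122.4 eV.
The photon energy is |E_4 − E_1| = 115 eV.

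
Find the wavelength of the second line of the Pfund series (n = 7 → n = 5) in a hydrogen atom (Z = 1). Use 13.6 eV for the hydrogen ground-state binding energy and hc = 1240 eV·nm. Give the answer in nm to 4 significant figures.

The Pfund series terminates on n_f = 5; the second line has n_i = 5+2 = 7.
ΔE = 13.60 × (1/5² − 1/7²) = 0.2664 eV.
λ = 1240 / 0.2664 = 4654 nm.

4654 nm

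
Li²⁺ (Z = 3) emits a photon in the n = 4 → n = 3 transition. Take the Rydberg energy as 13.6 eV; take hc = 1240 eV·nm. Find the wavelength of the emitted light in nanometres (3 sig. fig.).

For Z = 3 the level energies scale as Z², so the effective Rydberg energy is 13.6 × 9 = 122.4 eV.
ΔE = 122.4 × (1/3² − 1/4²) = 122.4 × 0.04861 = 5.950 eV.
λ = hc/ΔE = 1240 / 5.950 = 208 nm.

208 nm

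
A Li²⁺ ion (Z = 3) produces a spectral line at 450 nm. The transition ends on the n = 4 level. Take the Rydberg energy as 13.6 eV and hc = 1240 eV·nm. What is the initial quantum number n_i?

The photon energy is ΔE = hc/λ = 1240 / 450 = 2.756 eV.
With Z = 3, ΔE = 122.4 × (1/n_f² − 1/n_i²), so 1/n_f² − 1/n_i² = 0.02251.
With n_f = 4: 1/n_i² = 1/16 − 0.02251 = 0.03999, so n_i ≈ 5.00.

n_i = 5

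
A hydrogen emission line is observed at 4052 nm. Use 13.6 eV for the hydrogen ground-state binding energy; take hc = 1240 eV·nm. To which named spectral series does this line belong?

ΔE = 1240/4052 = 0.3060 eV.
This matches 13.6 × (1/4² − 1/5²), so n_f = 4: the Brackett series.

Brackett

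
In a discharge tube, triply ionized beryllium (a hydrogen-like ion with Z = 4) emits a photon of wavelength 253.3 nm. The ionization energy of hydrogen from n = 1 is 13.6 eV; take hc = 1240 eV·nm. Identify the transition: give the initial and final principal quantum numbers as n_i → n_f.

The photon energy is ΔE = hc/λ = 1240 / 253.3 = 4.895 eV.
With Z = 4, ΔE = 217.6 × (1/n_f² − 1/n_i²), so 1/n_f² − 1/n_i² = 0.02250.
Trying n_f = 4 gives 1/n_i² = 0.04000, i.e. n_i ≈ 5; this pair matches.

n_i = 5, n_f = 4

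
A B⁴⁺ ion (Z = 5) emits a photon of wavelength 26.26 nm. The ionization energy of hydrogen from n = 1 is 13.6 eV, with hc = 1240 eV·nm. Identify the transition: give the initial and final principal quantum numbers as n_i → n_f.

The photon energy is ΔE = hc/λ = 1240 / 26.26 = 47.22 eV.
With Z = 5, ΔE = 340.0 × (1/n_f² − 1/n_i²), so 1/n_f² − 1/n_i² = 0.1389.
Trying n_f = 2 gives 1/n_i² = 0.1111, i.e. n_i ≈ 3; this pair matches.

n_i = 3, n_f = 2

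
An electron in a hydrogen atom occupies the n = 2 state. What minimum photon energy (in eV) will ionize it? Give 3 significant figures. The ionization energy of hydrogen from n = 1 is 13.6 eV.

3.40 eV

E_2 = −13.60/4 = −3.40 eV, so ionization (to E = 0) requires 3.40 eV.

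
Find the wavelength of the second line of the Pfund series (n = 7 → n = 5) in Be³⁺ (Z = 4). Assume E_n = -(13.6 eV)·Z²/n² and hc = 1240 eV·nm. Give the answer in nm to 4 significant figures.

290.9 nm

The Pfund series terminates on n_f = 5; the second line has n_i = 5+2 = 7.
ΔE = 217.6 × (1/5² − 1/7²) = 4.263 eV.
λ = 1240 / 4.263 = 290.9 nm.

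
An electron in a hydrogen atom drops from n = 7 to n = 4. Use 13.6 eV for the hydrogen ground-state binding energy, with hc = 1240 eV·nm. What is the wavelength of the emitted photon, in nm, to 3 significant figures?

ΔE = 13.60 × (1/4² − 1/7²) = 13.60 × 0.04209 = 0.5724 eV.
λ = hc/ΔE = 1240 / 0.5724 = 2170 nm.

2170 nm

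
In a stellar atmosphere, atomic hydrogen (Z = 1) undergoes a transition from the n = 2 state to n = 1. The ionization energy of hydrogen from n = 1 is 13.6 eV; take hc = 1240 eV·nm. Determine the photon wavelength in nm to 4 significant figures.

121.6 nm

ΔE = 13.60 × (1/1² − 1/2²) = 13.60 × 0.7500 = 10.20 eV.
λ = hc/ΔE = 1240 / 10.20 = 121.6 nm.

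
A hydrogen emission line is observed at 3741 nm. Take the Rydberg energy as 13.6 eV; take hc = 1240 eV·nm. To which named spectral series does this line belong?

ΔE = 1240/3741 = 0.3315 eV.
This matches 13.6 × (1/5² − 1/8²), so n_f = 5: the Pfund series.

Pfund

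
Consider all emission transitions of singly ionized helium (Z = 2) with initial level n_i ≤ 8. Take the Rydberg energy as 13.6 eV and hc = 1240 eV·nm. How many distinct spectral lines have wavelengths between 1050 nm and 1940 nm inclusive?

3

Enumerate all n_i → n_f pairs with 1 ≤ n_f < n_i ≤ 8 and compute λ = 1240 / [13.6·4·(1/n_f² − 1/n_i²)].
Lines falling in [1050, 1940] nm: 7→5 (1163 nm), 6→5 (1865 nm), 8→6 (1876 nm).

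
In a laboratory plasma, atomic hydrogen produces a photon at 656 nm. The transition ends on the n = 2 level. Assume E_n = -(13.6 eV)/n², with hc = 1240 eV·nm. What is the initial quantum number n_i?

The photon energy is ΔE = hc/λ = 1240 / 656 = 1.890 eV.
With Z = 1, ΔE = 13.60 × (1/n_f² − 1/n_i²), so 1/n_f² − 1/n_i² = 0.1390.
With n_f = 2: 1/n_i² = 1/4 − 0.1390 = 0.1110, so n_i ≈ 3.00.

n_i = 3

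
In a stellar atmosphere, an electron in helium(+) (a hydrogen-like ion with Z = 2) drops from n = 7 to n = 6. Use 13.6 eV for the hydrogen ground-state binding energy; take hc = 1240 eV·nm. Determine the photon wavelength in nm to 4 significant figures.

3093 nm

For Z = 2 the level energies scale as Z², so the effective Rydberg energy is 13.6 × 4 = 54.40 eV.
ΔE = 54.40 × (1/6² − 1/7²) = 54.40 × 0.007370 = 0.4009 eV.
λ = hc/ΔE = 1240 / 0.4009 = 3093 nm.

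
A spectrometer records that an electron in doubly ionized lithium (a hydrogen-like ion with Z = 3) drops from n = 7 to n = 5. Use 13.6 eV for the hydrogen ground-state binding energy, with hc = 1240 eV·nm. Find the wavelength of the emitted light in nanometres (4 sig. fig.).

For Z = 3 the level energies scale as Z², so the effective Rydberg energy is 13.6 × 9 = 122.4 eV.
ΔE = 122.4 × (1/5² − 1/7²) = 122.4 × 0.01959 = 2.398 eV.
λ = hc/ΔE = 1240 / 2.398 = 517.1 nm.

517.1 nm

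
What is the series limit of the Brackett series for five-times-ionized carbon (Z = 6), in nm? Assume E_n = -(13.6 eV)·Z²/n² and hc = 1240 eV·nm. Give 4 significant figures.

The Brackett series has lower level n_f = 4; the series limit corresponds to n_i → ∞.
ΔE_max = 13.6 × 36 / 4² = 30.60 eV.
λ_min = 1240 / 30.60 = 40.52 nm.

40.52 nm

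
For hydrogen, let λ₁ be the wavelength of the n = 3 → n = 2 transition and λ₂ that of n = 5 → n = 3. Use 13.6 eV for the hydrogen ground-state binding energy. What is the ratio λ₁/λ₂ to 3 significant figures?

λ ∝ 1/ΔE ∝ 1/(1/n_f² − 1/n_i²), and the Z² and hc factors cancel in the ratio.
λ₁/λ₂ = (1/3² − 1/5²)/(1/2² − 1/3²) = 0.07111/0.1389 = 0.512.

0.512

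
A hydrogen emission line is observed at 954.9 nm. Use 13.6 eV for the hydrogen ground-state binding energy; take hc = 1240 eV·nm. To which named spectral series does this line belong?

Paschen

ΔE = 1240/954.9 = 1.299 eV.
This matches 13.6 × (1/3² − 1/8²), so n_f = 3: the Paschen series.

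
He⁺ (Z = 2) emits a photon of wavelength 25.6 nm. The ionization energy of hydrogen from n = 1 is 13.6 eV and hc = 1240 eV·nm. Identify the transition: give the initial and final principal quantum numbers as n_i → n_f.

The photon energy is ΔE = hc/λ = 1240 / 25.6 = 48.44 eV.
With Z = 2, ΔE = 54.40 × (1/n_f² − 1/n_i²), so 1/n_f² − 1/n_i² = 0.8904.
Trying n_f = 1 gives 1/n_i² = 0.1096, i.e. n_i ≈ 3; this pair matches.

n_i = 3, n_f = 1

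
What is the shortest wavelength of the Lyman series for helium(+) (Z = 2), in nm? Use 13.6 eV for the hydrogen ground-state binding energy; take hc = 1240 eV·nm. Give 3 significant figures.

22.8 nm

The Lyman series has lower level n_f = 1; the series limit corresponds to n_i → ∞.
ΔE_max = 13.6 × 4 / 1² = 54.40 eV.
λ_min = 1240 / 54.40 = 22.8 nm.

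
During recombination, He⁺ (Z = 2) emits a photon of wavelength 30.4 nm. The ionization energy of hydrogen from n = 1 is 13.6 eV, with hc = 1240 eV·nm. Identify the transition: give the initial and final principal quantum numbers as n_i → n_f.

n_i = 2, n_f = 1

The photon energy is ΔE = hc/λ = 1240 / 30.4 = 40.79 eV.
With Z = 2, ΔE = 54.40 × (1/n_f² − 1/n_i²), so 1/n_f² − 1/n_i² = 0.7498.
Trying n_f = 1 gives 1/n_i² = 0.2502, i.e. n_i ≈ 2; this pair matches.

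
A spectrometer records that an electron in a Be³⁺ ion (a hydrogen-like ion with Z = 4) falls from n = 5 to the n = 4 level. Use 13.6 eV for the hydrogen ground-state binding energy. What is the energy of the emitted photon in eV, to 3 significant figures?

4.90 eV

The Bohr energies scale as Z², so for Z = 4: E_n = −217.6/n² eV.
E_5 = −217.6/25 = −8.704 eV and E_4 = −217.6/16 = −13.60 eV.
The photon energy is |E_5 − E_4| = 4.90 eV.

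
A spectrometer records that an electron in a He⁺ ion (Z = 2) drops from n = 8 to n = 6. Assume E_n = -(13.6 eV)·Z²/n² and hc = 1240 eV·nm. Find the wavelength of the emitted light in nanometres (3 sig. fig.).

For Z = 2 the level energies scale as Z², so the effective Rydberg energy is 13.6 × 4 = 54.40 eV.
ΔE = 54.40 × (1/6² − 1/8²) = 54.40 × 0.01215 = 0.6611 eV.
λ = hc/ΔE = 1240 / 0.6611 = 1880 nm.

1880 nm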